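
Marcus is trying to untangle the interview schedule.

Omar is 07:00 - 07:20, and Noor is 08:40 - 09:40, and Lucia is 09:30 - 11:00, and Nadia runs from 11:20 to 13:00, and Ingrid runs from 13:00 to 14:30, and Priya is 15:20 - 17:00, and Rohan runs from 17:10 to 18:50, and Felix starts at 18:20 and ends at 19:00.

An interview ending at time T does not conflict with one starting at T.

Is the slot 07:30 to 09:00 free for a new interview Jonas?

Omar: ends 07:20 at or before Jonas starts 07:30 → clear.
Noor: starts 08:40 before Jonas ends 09:00, and ends 09:40 after Jonas starts 07:30 → overlap.
Lucia: starts 09:30 at or after Jonas ends 09:00 → clear.
Nadia: starts 11:20 at or after Jonas ends 09:00 → clear.
Ingrid: starts 13:00 at or after Jonas ends 09:00 → clear.
Priya: starts 15:20 at or after Jonas ends 09:00 → clear.
Rohan: starts 17:10 at or after Jonas ends 09:00 → clear.
Felix: starts 18:20 at or after Jonas ends 09:00 → clear.
Jonas overlaps Noor.

No — it overlaps Noor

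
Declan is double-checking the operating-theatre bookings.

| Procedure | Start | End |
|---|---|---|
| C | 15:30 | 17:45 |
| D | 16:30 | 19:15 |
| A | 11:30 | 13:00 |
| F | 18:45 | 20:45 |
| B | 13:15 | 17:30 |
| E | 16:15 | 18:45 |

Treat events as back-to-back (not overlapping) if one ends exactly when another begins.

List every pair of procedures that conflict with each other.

Sorted by start: A, B, C, E, D, F.
B starts after A ends — done with A.
C starts before B ends → B and C overlap.
E starts before B ends → B and E overlap.
D starts before B ends → B and D overlap.
F starts after B ends.
E starts before C ends → C and E overlap.
D starts before C ends → C and D overlap.
F starts after C ends.
D starts before E ends → E and D overlap.
F starts exactly when E ends (back-to-back, no overlap).
F starts before D ends → D and F overlap.

B & C, B & D, B & E, C & D, C & E, D & E, D & F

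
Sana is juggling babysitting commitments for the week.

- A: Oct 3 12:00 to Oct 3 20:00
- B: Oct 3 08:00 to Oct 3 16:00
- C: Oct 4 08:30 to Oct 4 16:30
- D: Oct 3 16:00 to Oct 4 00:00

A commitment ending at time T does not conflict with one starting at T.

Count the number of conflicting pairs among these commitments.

Sorted by start: B, A, D, C.
A starts before B ends → B and A overlap.
D starts exactly when B ends (back-to-back, no overlap), so B has no further overlaps.
D starts before A ends → A and D overlap.
C starts after A ends.
C starts after D ends.
Overlapping pairs: A & B, A & D — 2 in total.

2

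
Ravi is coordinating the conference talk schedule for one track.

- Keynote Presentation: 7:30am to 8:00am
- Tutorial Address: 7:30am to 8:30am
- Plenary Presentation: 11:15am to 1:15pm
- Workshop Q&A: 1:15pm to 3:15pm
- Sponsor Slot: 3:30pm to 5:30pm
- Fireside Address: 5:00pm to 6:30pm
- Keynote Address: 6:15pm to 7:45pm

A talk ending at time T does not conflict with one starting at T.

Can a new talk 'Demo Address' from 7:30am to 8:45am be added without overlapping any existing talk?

No — it overlaps Keynote Presentation, Tutorial Address

Keynote Presentation: starts 7:30am before Demo Address ends 8:45am, and ends 8:00am after Demo Address starts 7:30am → overlap.
Tutorial Address: starts 7:30am before Demo Address ends 8:45am, and ends 8:30am after Demo Address starts 7:30am → overlap.
Plenary Presentation: starts 11:15am at or after Demo Address ends 8:45am → clear.
Workshop Q&A: starts 1:15pm at or after Demo Address ends 8:45am → clear.
Sponsor Slot: starts 3:30pm at or after Demo Address ends 8:45am → clear.
Fireside Address: starts 5:00pm at or after Demo Address ends 8:45am → clear.
Keynote Address: starts 6:15pm at or after Demo Address ends 8:45am → clear.
Demo Address overlaps Keynote Presentation, Tutorial Address.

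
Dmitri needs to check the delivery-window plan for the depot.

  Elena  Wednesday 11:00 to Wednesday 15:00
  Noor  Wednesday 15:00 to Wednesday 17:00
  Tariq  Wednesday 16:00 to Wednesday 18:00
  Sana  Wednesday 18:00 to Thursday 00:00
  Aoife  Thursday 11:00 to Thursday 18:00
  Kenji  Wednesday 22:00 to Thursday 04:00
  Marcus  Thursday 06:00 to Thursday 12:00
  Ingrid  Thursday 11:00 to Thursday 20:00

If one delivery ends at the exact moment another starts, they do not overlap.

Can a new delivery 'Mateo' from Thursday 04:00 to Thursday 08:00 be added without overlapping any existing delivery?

Elena: ends Wednesday 15:00 at or before Mateo starts Thursday 04:00 → clear.
Noor: ends Wednesday 17:00 at or before Mateo starts Thursday 04:00 → clear.
Tariq: ends Wednesday 18:00 at or before Mateo starts Thursday 04:00 → clear.
Sana: ends Thursday 00:00 at or before Mateo starts Thursday 04:00 → clear.
Kenji: ends Thursday 04:00 at or before Mateo starts Thursday 04:00 → clear.
Marcus: starts Thursday 06:00 before Mateo ends Thursday 08:00, and ends Thursday 12:00 after Mateo starts Thursday 04:00 → overlap.
Aoife: starts Thursday 11:00 at or after Mateo ends Thursday 08:00 → clear.
Ingrid: starts Thursday 11:00 at or after Mateo ends Thursday 08:00 → clear.
Mateo overlaps Marcus.

No — it overlaps Marcus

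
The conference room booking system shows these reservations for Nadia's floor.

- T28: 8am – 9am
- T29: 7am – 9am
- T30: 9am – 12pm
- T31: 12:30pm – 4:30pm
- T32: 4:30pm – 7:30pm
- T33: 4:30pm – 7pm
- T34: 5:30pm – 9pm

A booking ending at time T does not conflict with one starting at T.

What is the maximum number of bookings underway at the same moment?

3

Sort all start/end points and keep a running count:
7am start T29 → 1
8am start T28 → 2
9am end T28 → 1
9am end T29 → 0
9am start T30 → 1
12pm end T30 → 0
12:30pm start T31 → 1
4:30pm end T31 → 0
4:30pm start T32 → 1
4:30pm start T33 → 2
5:30pm start T34 → 3
7pm end T33 → 2
7:30pm end T32 → 1
9pm end T34 → 0
Peak is 3, at 5:30pm (T32, T33, T34).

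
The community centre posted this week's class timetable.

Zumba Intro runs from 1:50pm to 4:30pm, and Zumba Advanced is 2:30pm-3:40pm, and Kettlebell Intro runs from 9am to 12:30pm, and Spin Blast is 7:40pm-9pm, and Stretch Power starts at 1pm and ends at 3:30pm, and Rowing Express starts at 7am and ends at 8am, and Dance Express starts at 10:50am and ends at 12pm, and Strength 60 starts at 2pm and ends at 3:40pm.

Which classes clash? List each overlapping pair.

Sorted by start: Rowing Express, Kettlebell Intro, Dance Express, Stretch Power, Zumba Intro, Strength 60, Zumba Advanced, Spin Blast.
Kettlebell Intro starts after Rowing Express ends — done with Rowing Express.
Dance Express starts before Kettlebell Intro ends → Kettlebell Intro and Dance Express overlap.
Stretch Power starts after Kettlebell Intro ends — done with Kettlebell Intro.
Stretch Power starts after Dance Express ends — done with Dance Express.
Zumba Intro starts before Stretch Power ends → Stretch Power and Zumba Intro overlap.
Strength 60 starts before Stretch Power ends → Stretch Power and Strength 60 overlap.
Zumba Advanced starts before Stretch Power ends → Stretch Power and Zumba Advanced overlap.
Spin Blast starts after Stretch Power ends.
Strength 60 starts before Zumba Intro ends → Zumba Intro and Strength 60 overlap.
Zumba Advanced starts before Zumba Intro ends → Zumba Intro and Zumba Advanced overlap.
Spin Blast starts after Zumba Intro ends.
Zumba Advanced starts before Strength 60 ends → Strength 60 and Zumba Advanced overlap.
Spin Blast starts after Strength 60 ends.
Spin Blast starts after Zumba Advanced ends.

Dance Express & Kettlebell Intro, Strength 60 & Stretch Power, Strength 60 & Zumba Advanced, Strength 60 & Zumba Intro, Stretch Power & Zumba Advanced, Stretch Power & Zumba Intro, Zumba Advanced & Zumba Intro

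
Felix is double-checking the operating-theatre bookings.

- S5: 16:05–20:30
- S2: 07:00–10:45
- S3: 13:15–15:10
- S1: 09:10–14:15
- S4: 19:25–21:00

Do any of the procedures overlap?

Sorted by start: S2, S1, S3, S5, S4.
S1 starts before S2 ends → S2 and S1 overlap.
That's a conflict, so the schedule is not conflict-free.

Yes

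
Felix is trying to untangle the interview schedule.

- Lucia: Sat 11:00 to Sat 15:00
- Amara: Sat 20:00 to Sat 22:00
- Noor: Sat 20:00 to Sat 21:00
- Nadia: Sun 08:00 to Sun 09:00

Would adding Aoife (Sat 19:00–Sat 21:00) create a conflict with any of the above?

Lucia: ends Sat 15:00 at or before Aoife starts Sat 19:00 → clear.
Amara: starts Sat 20:00 before Aoife ends Sat 21:00, and ends Sat 22:00 after Aoife starts Sat 19:00 → overlap.
Noor: starts Sat 20:00 before Aoife ends Sat 21:00, and ends Sat 21:00 after Aoife starts Sat 19:00 → overlap.
Nadia: starts Sun 08:00 at or after Aoife ends Sat 21:00 → clear.
Aoife overlaps Amara, Noor.

Yes — it overlaps Amara, Noor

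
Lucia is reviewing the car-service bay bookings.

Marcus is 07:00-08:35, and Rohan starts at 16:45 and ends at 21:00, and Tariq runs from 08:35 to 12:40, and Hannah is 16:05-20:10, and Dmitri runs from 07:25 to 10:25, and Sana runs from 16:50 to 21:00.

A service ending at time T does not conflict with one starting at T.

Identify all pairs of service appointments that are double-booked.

Sorted by start: Marcus, Dmitri, Tariq, Hannah, Rohan, Sana.
Dmitri starts before Marcus ends → Marcus and Dmitri overlap.
Tariq starts exactly when Marcus ends (back-to-back, no overlap), so Marcus has no further overlaps.
Tariq starts before Dmitri ends → Dmitri and Tariq overlap.
Hannah starts after Dmitri ends, so Dmitri has no further overlaps.
Hannah starts after Tariq ends, so Tariq has no further overlaps.
Rohan starts before Hannah ends → Hannah and Rohan overlap.
Sana starts before Hannah ends → Hannah and Sana overlap.
Sana starts before Rohan ends → Rohan and Sana overlap.

Dmitri & Marcus, Dmitri & Tariq, Hannah & Rohan, Hannah & Sana, Rohan & Sana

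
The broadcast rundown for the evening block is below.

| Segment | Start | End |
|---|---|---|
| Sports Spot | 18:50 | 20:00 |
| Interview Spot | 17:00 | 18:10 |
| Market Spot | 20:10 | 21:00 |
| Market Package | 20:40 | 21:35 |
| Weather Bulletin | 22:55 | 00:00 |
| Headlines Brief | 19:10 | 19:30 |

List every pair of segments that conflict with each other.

Headlines Brief & Sports Spot, Market Package & Market Spot

Sorted by start: Interview Spot, Sports Spot, Headlines Brief, Market Spot, Market Package, Weather Bulletin.
Sports Spot starts after Interview Spot ends — done with Interview Spot.
Headlines Brief starts before Sports Spot ends → Sports Spot and Headlines Brief overlap.
Market Spot starts after Sports Spot ends — done with Sports Spot.
Market Spot starts after Headlines Brief ends — done with Headlines Brief.
Market Package starts before Market Spot ends → Market Spot and Market Package overlap.
Weather Bulletin starts after Market Spot ends.
Weather Bulletin starts after Market Package ends.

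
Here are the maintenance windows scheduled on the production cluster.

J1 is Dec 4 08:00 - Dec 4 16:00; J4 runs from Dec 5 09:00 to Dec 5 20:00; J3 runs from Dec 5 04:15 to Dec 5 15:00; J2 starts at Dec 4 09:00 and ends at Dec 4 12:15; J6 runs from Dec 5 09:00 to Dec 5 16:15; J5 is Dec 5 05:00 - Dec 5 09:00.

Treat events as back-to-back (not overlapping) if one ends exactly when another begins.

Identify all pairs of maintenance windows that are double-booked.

Sorted by start: J1, J2, J3, J5, J4, J6.
J2 starts before J1 ends → J1 and J2 overlap.
J3 starts after J1 ends; J1 is clear from here.
J3 starts after J2 ends; J2 is clear from here.
J5 starts before J3 ends → J3 and J5 overlap.
J4 starts before J3 ends → J3 and J4 overlap.
J6 starts before J3 ends → J3 and J6 overlap.
J4 starts exactly when J5 ends (back-to-back, no overlap); J5 is clear from here.
J6 starts before J4 ends → J4 and J6 overlap.

J1 & J2, J3 & J4, J3 & J5, J3 & J6, J4 & J6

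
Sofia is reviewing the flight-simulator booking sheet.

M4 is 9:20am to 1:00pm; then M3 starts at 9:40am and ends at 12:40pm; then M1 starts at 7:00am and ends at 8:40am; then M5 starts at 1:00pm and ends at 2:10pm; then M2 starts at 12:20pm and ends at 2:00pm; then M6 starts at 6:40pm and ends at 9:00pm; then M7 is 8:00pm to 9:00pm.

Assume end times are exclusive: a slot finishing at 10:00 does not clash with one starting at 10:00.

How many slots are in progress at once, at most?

Sort all start/end points and keep a running count:
7:00am start M1 → 1
8:40am end M1 → 0
9:20am start M4 → 1
9:40am start M3 → 2
12:20pm start M2 → 3
12:40pm end M3 → 2
1:00pm end M4 → 1
1:00pm start M5 → 2
2:00pm end M2 → 1
2:10pm end M5 → 0
6:40pm start M6 → 1
8:00pm start M7 → 2
9:00pm end M6 → 1
9:00pm end M7 → 0
Peak is 3, at 12:20pm (M2, M3, M4).

3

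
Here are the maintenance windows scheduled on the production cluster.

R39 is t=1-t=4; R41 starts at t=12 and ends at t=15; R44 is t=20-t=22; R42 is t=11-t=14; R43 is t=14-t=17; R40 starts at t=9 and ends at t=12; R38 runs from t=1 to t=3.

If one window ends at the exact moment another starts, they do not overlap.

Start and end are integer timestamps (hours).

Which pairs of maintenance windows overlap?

Two intervals overlap when each starts before the other ends.
Sorted by start: R38, R39, R40, R42, R41, R43, R44.
R39 starts before R38 ends → R38 and R39 overlap.
R40 starts after R38 ends — done with R38.
R40 starts after R39 ends — done with R39.
R42 starts before R40 ends → R40 and R42 overlap.
R41 starts exactly when R40 ends (back-to-back, no overlap) — done with R40.
R41 starts before R42 ends → R42 and R41 overlap.
R43 starts exactly when R42 ends (back-to-back, no overlap) — done with R42.
R43 starts before R41 ends → R41 and R43 overlap.
R44 starts after R41 ends.
R44 starts after R43 ends.

R38 & R39, R40 & R42, R41 & R42, R41 & R43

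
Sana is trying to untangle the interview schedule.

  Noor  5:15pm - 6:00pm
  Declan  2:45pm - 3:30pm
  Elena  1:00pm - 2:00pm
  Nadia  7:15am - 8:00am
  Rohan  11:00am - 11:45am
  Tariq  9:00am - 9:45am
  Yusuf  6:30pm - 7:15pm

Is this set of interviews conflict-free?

Yes

Sorted by start: Nadia, Tariq, Rohan, Elena, Declan, Noor, Yusuf.
Tariq starts after Nadia ends, so nothing later overlaps Nadia either.
Rohan starts after Tariq ends, so nothing later overlaps Tariq either.
Elena starts after Rohan ends, so nothing later overlaps Rohan either.
Declan starts after Elena ends, so nothing later overlaps Elena either.
Noor starts after Declan ends, so nothing later overlaps Declan either.
Yusuf starts after Noor ends.
Every pair is clear; the schedule has no overlaps.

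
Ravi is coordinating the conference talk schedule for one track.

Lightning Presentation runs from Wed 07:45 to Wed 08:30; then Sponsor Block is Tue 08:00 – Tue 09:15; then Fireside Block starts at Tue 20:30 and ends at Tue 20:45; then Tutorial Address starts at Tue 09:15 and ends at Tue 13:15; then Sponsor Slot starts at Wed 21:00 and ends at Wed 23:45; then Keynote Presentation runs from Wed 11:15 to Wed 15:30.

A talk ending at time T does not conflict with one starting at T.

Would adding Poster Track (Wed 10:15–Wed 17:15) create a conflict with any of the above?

Sponsor Block: ends Tue 09:15 at or before Poster Track starts Wed 10:15 → clear.
Tutorial Address: ends Tue 13:15 at or before Poster Track starts Wed 10:15 → clear.
Fireside Block: ends Tue 20:45 at or before Poster Track starts Wed 10:15 → clear.
Lightning Presentation: ends Wed 08:30 at or before Poster Track starts Wed 10:15 → clear.
Keynote Presentation: starts Wed 11:15 before Poster Track ends Wed 17:15, and ends Wed 15:30 after Poster Track starts Wed 10:15 → overlap.
Sponsor Slot: starts Wed 21:00 at or after Poster Track ends Wed 17:15 → clear.
Poster Track overlaps Keynote Presentation.

Yes — it overlaps Keynote Presentation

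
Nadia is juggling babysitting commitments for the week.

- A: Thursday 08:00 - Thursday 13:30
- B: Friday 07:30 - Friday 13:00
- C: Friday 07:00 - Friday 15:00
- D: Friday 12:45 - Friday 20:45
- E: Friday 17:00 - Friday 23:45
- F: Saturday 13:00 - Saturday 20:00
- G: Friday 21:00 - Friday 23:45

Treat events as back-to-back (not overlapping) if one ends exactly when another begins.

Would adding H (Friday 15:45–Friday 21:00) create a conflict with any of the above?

A: ends Thursday 13:30 at or before H starts Friday 15:45 → clear.
C: ends Friday 15:00 at or before H starts Friday 15:45 → clear.
B: ends Friday 13:00 at or before H starts Friday 15:45 → clear.
D: starts Friday 12:45 before H ends Friday 21:00, and ends Friday 20:45 after H starts Friday 15:45 → overlap.
E: starts Friday 17:00 before H ends Friday 21:00, and ends Friday 23:45 after H starts Friday 15:45 → overlap.
G: starts Friday 21:00 at or after H ends Friday 21:00 → clear.
F: starts Saturday 13:00 at or after H ends Friday 21:00 → clear.
H overlaps D, E.

Yes — it overlaps D, E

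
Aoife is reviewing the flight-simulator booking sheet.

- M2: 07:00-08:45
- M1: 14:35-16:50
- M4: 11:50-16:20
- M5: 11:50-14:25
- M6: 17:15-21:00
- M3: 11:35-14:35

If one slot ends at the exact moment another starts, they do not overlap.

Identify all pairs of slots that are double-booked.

Two intervals overlap when each starts before the other ends.
Sorted by start: M2, M3, M4, M5, M1, M6.
M3 starts after M2 ends; M2 is clear from here.
M4 starts before M3 ends → M3 and M4 overlap.
M5 starts before M3 ends → M3 and M5 overlap.
M1 starts exactly when M3 ends (back-to-back, no overlap); M3 is clear from here.
M5 starts before M4 ends → M4 and M5 overlap.
M1 starts before M4 ends → M4 and M1 overlap.
M6 starts after M4 ends.
M1 starts after M5 ends; M5 is clear from here.
M6 starts after M1 ends.

M1 & M4, M3 & M4, M3 & M5, M4 & M5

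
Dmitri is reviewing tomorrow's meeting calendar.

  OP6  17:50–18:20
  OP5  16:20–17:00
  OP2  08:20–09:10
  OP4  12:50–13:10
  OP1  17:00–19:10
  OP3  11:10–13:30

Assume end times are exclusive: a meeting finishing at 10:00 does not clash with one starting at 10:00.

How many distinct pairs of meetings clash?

2

Check each pair: they overlap iff neither finishes before the other starts.
Sorted by start: OP2, OP3, OP4, OP5, OP1, OP6.
OP3 starts after OP2 ends, so OP2 has no further overlaps.
OP4 starts before OP3 ends → OP3 and OP4 overlap.
OP5 starts after OP3 ends, so OP3 has no further overlaps.
OP5 starts after OP4 ends, so OP4 has no further overlaps.
OP1 starts exactly when OP5 ends (back-to-back, no overlap), so OP5 has no further overlaps.
OP6 starts before OP1 ends → OP1 and OP6 overlap.
Overlapping pairs: OP1 & OP6, OP3 & OP4 — 2 in total.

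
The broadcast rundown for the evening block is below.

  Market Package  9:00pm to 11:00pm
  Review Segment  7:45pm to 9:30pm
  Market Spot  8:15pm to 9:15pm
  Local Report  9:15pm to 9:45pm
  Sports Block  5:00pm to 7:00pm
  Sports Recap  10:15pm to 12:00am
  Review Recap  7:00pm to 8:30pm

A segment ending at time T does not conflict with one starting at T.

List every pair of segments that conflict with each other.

Local Report & Market Package, Local Report & Review Segment, Market Package & Market Spot, Market Package & Review Segment, Market Package & Sports Recap, Market Spot & Review Recap, Market Spot & Review Segment, Review Recap & Review Segment

Sorted by start: Sports Block, Review Recap, Review Segment, Market Spot, Market Package, Local Report, Sports Recap.
Review Recap starts exactly when Sports Block ends (back-to-back, no overlap); Sports Block is clear from here.
Review Segment starts before Review Recap ends → Review Recap and Review Segment overlap.
Market Spot starts before Review Recap ends → Review Recap and Market Spot overlap.
Market Package starts after Review Recap ends; Review Recap is clear from here.
Market Spot starts before Review Segment ends → Review Segment and Market Spot overlap.
Market Package starts before Review Segment ends → Review Segment and Market Package overlap.
Local Report starts before Review Segment ends → Review Segment and Local Report overlap.
Sports Recap starts after Review Segment ends.
Market Package starts before Market Spot ends → Market Spot and Market Package overlap.
Local Report starts exactly when Market Spot ends (back-to-back, no overlap); Market Spot is clear from here.
Local Report starts before Market Package ends → Market Package and Local Report overlap.
Sports Recap starts before Market Package ends → Market Package and Sports Recap overlap.
Sports Recap starts after Local Report ends.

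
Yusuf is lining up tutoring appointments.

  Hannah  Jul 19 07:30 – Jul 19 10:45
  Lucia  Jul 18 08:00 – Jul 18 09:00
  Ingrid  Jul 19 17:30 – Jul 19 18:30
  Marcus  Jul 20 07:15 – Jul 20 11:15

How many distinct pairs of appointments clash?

0

Sorted by start: Lucia, Hannah, Ingrid, Marcus.
Hannah starts after Lucia ends, so Lucia has no further overlaps.
Ingrid starts after Hannah ends, so Hannah has no further overlaps.
Marcus starts after Ingrid ends.
No pair overlaps.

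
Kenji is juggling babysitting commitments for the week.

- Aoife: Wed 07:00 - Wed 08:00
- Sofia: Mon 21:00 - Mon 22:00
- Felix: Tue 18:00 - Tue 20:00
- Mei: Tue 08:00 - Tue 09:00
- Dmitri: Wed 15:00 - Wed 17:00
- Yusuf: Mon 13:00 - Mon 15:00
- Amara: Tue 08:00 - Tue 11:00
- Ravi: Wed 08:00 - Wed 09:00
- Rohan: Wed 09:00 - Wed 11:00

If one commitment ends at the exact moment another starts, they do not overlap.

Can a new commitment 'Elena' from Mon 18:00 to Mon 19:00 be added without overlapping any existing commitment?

Yusuf: ends Mon 15:00 at or before Elena starts Mon 18:00 → clear.
Sofia: starts Mon 21:00 at or after Elena ends Mon 19:00 → clear.
Amara: starts Tue 08:00 at or after Elena ends Mon 19:00 → clear.
Mei: starts Tue 08:00 at or after Elena ends Mon 19:00 → clear.
Felix: starts Tue 18:00 at or after Elena ends Mon 19:00 → clear.
Aoife: starts Wed 07:00 at or after Elena ends Mon 19:00 → clear.
Ravi: starts Wed 08:00 at or after Elena ends Mon 19:00 → clear.
Rohan: starts Wed 09:00 at or after Elena ends Mon 19:00 → clear.
Dmitri: starts Wed 15:00 at or after Elena ends Mon 19:00 → clear.

Yes — the slot is free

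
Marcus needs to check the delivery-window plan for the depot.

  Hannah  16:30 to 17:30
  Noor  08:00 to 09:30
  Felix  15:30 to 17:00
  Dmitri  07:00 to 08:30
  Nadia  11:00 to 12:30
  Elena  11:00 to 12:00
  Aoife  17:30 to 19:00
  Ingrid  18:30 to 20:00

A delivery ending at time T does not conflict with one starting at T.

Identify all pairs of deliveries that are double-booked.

Aoife & Ingrid, Dmitri & Noor, Elena & Nadia, Felix & Hannah

Sorted by start: Dmitri, Noor, Elena, Nadia, Felix, Hannah, Aoife, Ingrid.
Noor starts before Dmitri ends → Dmitri and Noor overlap.
Elena starts after Dmitri ends, so Dmitri has no further overlaps.
Elena starts after Noor ends, so Noor has no further overlaps.
Nadia starts before Elena ends → Elena and Nadia overlap.
Felix starts after Elena ends, so Elena has no further overlaps.
Felix starts after Nadia ends, so Nadia has no further overlaps.
Hannah starts before Felix ends → Felix and Hannah overlap.
Aoife starts after Felix ends, so Felix has no further overlaps.
Aoife starts exactly when Hannah ends (back-to-back, no overlap), so Hannah has no further overlaps.
Ingrid starts before Aoife ends → Aoife and Ingrid overlap.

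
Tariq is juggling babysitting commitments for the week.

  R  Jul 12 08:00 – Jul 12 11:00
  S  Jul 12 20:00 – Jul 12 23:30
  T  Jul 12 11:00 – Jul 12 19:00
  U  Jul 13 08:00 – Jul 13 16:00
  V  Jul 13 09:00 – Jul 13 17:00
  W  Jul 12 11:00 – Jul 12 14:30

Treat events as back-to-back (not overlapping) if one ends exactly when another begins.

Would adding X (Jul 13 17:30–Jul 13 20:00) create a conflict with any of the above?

No — it doesn't clash with anything

R: ends Jul 12 11:00 at or before X starts Jul 13 17:30 → clear.
T: ends Jul 12 19:00 at or before X starts Jul 13 17:30 → clear.
W: ends Jul 12 14:30 at or before X starts Jul 13 17:30 → clear.
S: ends Jul 12 23:30 at or before X starts Jul 13 17:30 → clear.
U: ends Jul 13 16:00 at or before X starts Jul 13 17:30 → clear.
V: ends Jul 13 17:00 at or before X starts Jul 13 17:30 → clear.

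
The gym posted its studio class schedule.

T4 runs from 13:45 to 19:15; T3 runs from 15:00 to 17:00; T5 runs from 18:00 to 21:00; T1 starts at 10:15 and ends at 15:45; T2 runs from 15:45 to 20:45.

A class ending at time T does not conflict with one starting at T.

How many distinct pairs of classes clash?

7

Check each pair: they overlap iff neither finishes before the other starts.
Sorted by start: T1, T4, T3, T2, T5.
T4 starts before T1 ends → T1 and T4 overlap.
T3 starts before T1 ends → T1 and T3 overlap.
T2 starts exactly when T1 ends (back-to-back, no overlap), so T1 has no further overlaps.
T3 starts before T4 ends → T4 and T3 overlap.
T2 starts before T4 ends → T4 and T2 overlap.
T5 starts before T4 ends → T4 and T5 overlap.
T2 starts before T3 ends → T3 and T2 overlap.
T5 starts after T3 ends.
T5 starts before T2 ends → T2 and T5 overlap.
Overlapping pairs: T1 & T3, T1 & T4, T2 & T3, T2 & T4, T2 & T5, T3 & T4, T4 & T5 — 7 in total.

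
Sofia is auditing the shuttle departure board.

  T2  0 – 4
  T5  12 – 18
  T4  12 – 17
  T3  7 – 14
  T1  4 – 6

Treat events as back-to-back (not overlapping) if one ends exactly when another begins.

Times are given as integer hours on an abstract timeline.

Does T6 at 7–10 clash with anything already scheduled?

T2: ends 4 at or before T6 starts 7 → clear.
T1: ends 6 at or before T6 starts 7 → clear.
T3: starts 7 before T6 ends 10, and ends 14 after T6 starts 7 → overlap.
T4: starts 12 at or after T6 ends 10 → clear.
T5: starts 12 at or after T6 ends 10 → clear.
T6 overlaps T3.

Yes — it overlaps T3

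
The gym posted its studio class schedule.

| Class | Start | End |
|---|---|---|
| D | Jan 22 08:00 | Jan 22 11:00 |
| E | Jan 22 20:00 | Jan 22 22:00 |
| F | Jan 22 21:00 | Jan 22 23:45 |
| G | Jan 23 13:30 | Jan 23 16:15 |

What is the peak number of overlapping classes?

Sweep the timeline, counting +1 at each start and −1 at each end (ends before starts at a tie):
Jan 22 08:00 start D → 1
Jan 22 11:00 end D → 0
Jan 22 20:00 start E → 1
Jan 22 21:00 start F → 2
Jan 22 22:00 end E → 1
Jan 22 23:45 end F → 0
Jan 23 13:30 start G → 1
Jan 23 16:15 end G → 0
Peak is 2, at Jan 22 21:00 (E, F).

2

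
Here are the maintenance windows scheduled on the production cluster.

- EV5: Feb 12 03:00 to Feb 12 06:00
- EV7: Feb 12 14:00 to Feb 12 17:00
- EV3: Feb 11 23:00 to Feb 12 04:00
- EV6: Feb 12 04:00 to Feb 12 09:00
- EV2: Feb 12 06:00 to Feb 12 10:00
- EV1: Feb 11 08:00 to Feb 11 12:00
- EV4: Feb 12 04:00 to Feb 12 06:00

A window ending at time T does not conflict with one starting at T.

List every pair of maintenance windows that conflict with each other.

EV2 & EV6, EV3 & EV5, EV4 & EV5, EV4 & EV6, EV5 & EV6

Sorted by start: EV1, EV3, EV5, EV4, EV6, EV2, EV7.
EV3 starts after EV1 ends, so nothing later overlaps EV1 either.
EV5 starts before EV3 ends → EV3 and EV5 overlap.
EV4 starts exactly when EV3 ends (back-to-back, no overlap), so nothing later overlaps EV3 either.
EV4 starts before EV5 ends → EV5 and EV4 overlap.
EV6 starts before EV5 ends → EV5 and EV6 overlap.
EV2 starts exactly when EV5 ends (back-to-back, no overlap), so nothing later overlaps EV5 either.
EV6 starts before EV4 ends → EV4 and EV6 overlap.
EV2 starts exactly when EV4 ends (back-to-back, no overlap), so nothing later overlaps EV4 either.
EV2 starts before EV6 ends → EV6 and EV2 overlap.
EV7 starts after EV6 ends.
EV7 starts after EV2 ends.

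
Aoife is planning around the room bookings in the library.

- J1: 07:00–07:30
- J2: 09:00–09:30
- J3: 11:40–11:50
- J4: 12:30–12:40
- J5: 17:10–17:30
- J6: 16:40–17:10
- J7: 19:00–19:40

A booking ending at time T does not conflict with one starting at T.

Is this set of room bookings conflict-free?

Yes

Sorted by start: J1, J2, J3, J4, J6, J5, J7.
J2 starts after J1 ends, so J1 has no further overlaps.
J3 starts after J2 ends, so J2 has no further overlaps.
J4 starts after J3 ends, so J3 has no further overlaps.
J6 starts after J4 ends, so J4 has no further overlaps.
J5 starts exactly when J6 ends (back-to-back, no overlap), so J6 has no further overlaps.
J7 starts after J5 ends.
Every pair is clear; the schedule has no overlaps.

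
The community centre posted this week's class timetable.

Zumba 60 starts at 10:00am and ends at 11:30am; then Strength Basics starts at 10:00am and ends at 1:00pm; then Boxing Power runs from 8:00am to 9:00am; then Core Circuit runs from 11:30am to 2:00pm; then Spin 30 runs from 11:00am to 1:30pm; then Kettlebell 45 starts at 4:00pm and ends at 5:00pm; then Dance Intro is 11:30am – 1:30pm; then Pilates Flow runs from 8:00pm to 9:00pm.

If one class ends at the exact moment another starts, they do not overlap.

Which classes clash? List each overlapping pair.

Sorted by start: Boxing Power, Zumba 60, Strength Basics, Spin 30, Core Circuit, Dance Intro, Kettlebell 45, Pilates Flow.
Zumba 60 starts after Boxing Power ends — done with Boxing Power.
Strength Basics starts before Zumba 60 ends → Zumba 60 and Strength Basics overlap.
Spin 30 starts before Zumba 60 ends → Zumba 60 and Spin 30 overlap.
Core Circuit starts exactly when Zumba 60 ends (back-to-back, no overlap) — done with Zumba 60.
Spin 30 starts before Strength Basics ends → Strength Basics and Spin 30 overlap.
Core Circuit starts before Strength Basics ends → Strength Basics and Core Circuit overlap.
Dance Intro starts before Strength Basics ends → Strength Basics and Dance Intro overlap.
Kettlebell 45 starts after Strength Basics ends — done with Strength Basics.
Core Circuit starts before Spin 30 ends → Spin 30 and Core Circuit overlap.
Dance Intro starts before Spin 30 ends → Spin 30 and Dance Intro overlap.
Kettlebell 45 starts after Spin 30 ends — done with Spin 30.
Dance Intro starts before Core Circuit ends → Core Circuit and Dance Intro overlap.
Kettlebell 45 starts after Core Circuit ends — done with Core Circuit.
Kettlebell 45 starts after Dance Intro ends — done with Dance Intro.
Pilates Flow starts after Kettlebell 45 ends.

Core Circuit & Dance Intro, Core Circuit & Spin 30, Core Circuit & Strength Basics, Dance Intro & Spin 30, Dance Intro & Strength Basics, Spin 30 & Strength Basics, Spin 30 & Zumba 60, Strength Basics & Zumba 60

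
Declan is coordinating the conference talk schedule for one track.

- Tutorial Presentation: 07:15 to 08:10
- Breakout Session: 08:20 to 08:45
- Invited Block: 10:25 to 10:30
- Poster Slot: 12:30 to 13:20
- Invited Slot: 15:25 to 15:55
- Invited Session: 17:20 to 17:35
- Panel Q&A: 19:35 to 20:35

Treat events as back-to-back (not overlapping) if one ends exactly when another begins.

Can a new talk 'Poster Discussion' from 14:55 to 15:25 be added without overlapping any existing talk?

Tutorial Presentation: ends 08:10 at or before Poster Discussion starts 14:55 → clear.
Breakout Session: ends 08:45 at or before Poster Discussion starts 14:55 → clear.
Invited Block: ends 10:30 at or before Poster Discussion starts 14:55 → clear.
Poster Slot: ends 13:20 at or before Poster Discussion starts 14:55 → clear.
Invited Slot: starts 15:25 at or after Poster Discussion ends 15:25 → clear.
Invited Session: starts 17:20 at or after Poster Discussion ends 15:25 → clear.
Panel Q&A: starts 19:35 at or after Poster Discussion ends 15:25 → clear.

Yes — the slot is free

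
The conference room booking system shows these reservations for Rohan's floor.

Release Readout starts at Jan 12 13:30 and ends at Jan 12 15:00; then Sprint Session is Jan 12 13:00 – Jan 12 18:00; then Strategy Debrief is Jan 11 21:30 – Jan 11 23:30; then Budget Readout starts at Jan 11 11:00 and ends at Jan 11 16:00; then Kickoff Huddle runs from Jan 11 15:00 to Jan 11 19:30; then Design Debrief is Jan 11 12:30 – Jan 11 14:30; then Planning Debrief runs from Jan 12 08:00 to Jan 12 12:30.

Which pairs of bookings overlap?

Budget Readout & Design Debrief, Budget Readout & Kickoff Huddle, Release Readout & Sprint Session

Sorted by start: Budget Readout, Design Debrief, Kickoff Huddle, Strategy Debrief, Planning Debrief, Sprint Session, Release Readout.
Design Debrief starts before Budget Readout ends → Budget Readout and Design Debrief overlap.
Kickoff Huddle starts before Budget Readout ends → Budget Readout and Kickoff Huddle overlap.
Strategy Debrief starts after Budget Readout ends; Budget Readout is clear from here.
Kickoff Huddle starts after Design Debrief ends; Design Debrief is clear from here.
Strategy Debrief starts after Kickoff Huddle ends; Kickoff Huddle is clear from here.
Planning Debrief starts after Strategy Debrief ends; Strategy Debrief is clear from here.
Sprint Session starts after Planning Debrief ends; Planning Debrief is clear from here.
Release Readout starts before Sprint Session ends → Sprint Session and Release Readout overlap.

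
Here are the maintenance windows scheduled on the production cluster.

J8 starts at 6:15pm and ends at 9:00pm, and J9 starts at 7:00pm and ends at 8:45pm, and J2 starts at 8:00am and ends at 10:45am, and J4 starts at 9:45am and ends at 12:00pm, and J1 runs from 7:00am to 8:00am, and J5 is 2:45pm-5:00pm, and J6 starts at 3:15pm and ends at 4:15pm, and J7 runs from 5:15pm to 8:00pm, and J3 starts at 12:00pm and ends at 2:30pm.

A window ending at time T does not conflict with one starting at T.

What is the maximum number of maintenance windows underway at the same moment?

3

Sweep the timeline, counting +1 at each start and −1 at each end (ends before starts at a tie):
7:00am start J1 → 1
8:00am end J1 → 0
8:00am start J2 → 1
9:45am start J4 → 2
10:45am end J2 → 1
12:00pm end J4 → 0
12:00pm start J3 → 1
2:30pm end J3 → 0
2:45pm start J5 → 1
3:15pm start J6 → 2
4:15pm end J6 → 1
5:00pm end J5 → 0
5:15pm start J7 → 1
6:15pm start J8 → 2
7:00pm start J9 → 3
8:00pm end J7 → 2
8:45pm end J9 → 1
9:00pm end J8 → 0
Peak is 3, at 7:00pm (J7, J8, J9).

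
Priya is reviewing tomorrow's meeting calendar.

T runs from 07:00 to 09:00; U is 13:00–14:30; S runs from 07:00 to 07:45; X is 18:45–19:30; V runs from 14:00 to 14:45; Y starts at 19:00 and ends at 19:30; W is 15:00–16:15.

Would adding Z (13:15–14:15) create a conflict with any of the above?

S: ends 07:45 at or before Z starts 13:15 → clear.
T: ends 09:00 at or before Z starts 13:15 → clear.
U: starts 13:00 before Z ends 14:15, and ends 14:30 after Z starts 13:15 → overlap.
V: starts 14:00 before Z ends 14:15, and ends 14:45 after Z starts 13:15 → overlap.
W: starts 15:00 at or after Z ends 14:15 → clear.
X: starts 18:45 at or after Z ends 14:15 → clear.
Y: starts 19:00 at or after Z ends 14:15 → clear.
Z overlaps U, V.

Yes — it overlaps U, V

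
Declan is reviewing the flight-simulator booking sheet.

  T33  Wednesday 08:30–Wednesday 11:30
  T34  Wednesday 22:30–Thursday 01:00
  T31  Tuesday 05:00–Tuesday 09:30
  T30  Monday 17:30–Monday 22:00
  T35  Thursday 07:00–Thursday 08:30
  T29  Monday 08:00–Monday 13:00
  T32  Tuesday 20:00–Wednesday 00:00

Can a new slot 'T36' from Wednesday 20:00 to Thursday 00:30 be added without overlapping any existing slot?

No — it overlaps T34

T29: ends Monday 13:00 at or before T36 starts Wednesday 20:00 → clear.
T30: ends Monday 22:00 at or before T36 starts Wednesday 20:00 → clear.
T31: ends Tuesday 09:30 at or before T36 starts Wednesday 20:00 → clear.
T32: ends Wednesday 00:00 at or before T36 starts Wednesday 20:00 → clear.
T33: ends Wednesday 11:30 at or before T36 starts Wednesday 20:00 → clear.
T34: starts Wednesday 22:30 before T36 ends Thursday 00:30, and ends Thursday 01:00 after T36 starts Wednesday 20:00 → overlap.
T35: starts Thursday 07:00 at or after T36 ends Thursday 00:30 → clear.
T36 overlaps T34.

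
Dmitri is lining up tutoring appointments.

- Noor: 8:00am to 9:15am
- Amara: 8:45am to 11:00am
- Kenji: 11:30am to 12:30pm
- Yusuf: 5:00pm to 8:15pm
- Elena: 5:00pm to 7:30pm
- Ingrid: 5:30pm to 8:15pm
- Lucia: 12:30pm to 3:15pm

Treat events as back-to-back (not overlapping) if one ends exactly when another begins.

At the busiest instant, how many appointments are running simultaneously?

3

Sweep the timeline, counting +1 at each start and −1 at each end (ends before starts at a tie):
8:00am start Noor → 1
8:45am start Amara → 2
9:15am end Noor → 1
11:00am end Amara → 0
11:30am start Kenji → 1
12:30pm end Kenji → 0
12:30pm start Lucia → 1
3:15pm end Lucia → 0
5:00pm start Elena → 1
5:00pm start Yusuf → 2
5:30pm start Ingrid → 3
7:30pm end Elena → 2
8:15pm end Ingrid → 1
8:15pm end Yusuf → 0
Peak is 3, at 5:30pm (Elena, Ingrid, Yusuf).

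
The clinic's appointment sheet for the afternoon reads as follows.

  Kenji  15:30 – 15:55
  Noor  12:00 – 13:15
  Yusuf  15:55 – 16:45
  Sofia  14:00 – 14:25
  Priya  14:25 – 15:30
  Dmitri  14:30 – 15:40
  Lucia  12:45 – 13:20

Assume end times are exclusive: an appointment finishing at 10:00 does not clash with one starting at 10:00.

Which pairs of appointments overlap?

Sorted by start: Noor, Lucia, Sofia, Priya, Dmitri, Kenji, Yusuf.
Lucia starts before Noor ends → Noor and Lucia overlap.
Sofia starts after Noor ends; Noor is clear from here.
Sofia starts after Lucia ends; Lucia is clear from here.
Priya starts exactly when Sofia ends (back-to-back, no overlap); Sofia is clear from here.
Dmitri starts before Priya ends → Priya and Dmitri overlap.
Kenji starts exactly when Priya ends (back-to-back, no overlap); Priya is clear from here.
Kenji starts before Dmitri ends → Dmitri and Kenji overlap.
Yusuf starts after Dmitri ends.
Yusuf starts exactly when Kenji ends (back-to-back, no overlap).

Dmitri & Kenji, Dmitri & Priya, Lucia & Noor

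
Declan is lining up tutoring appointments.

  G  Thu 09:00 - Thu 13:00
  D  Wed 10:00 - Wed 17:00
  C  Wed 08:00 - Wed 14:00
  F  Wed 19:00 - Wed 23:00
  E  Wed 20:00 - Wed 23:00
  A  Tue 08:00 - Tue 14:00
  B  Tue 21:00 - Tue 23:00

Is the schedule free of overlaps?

No

Sorted by start: A, B, C, D, F, E, G.
B starts after A ends, so A has no further overlaps.
C starts after B ends, so B has no further overlaps.
D starts before C ends → C and D overlap.
That's a conflict, so the schedule is not conflict-free.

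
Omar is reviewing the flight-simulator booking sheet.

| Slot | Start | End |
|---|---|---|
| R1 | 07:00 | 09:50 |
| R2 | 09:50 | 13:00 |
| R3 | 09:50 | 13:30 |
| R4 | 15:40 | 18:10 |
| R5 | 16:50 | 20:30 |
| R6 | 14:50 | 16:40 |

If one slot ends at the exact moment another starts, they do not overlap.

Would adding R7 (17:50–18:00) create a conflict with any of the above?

Yes — it overlaps R4, R5

R1: ends 09:50 at or before R7 starts 17:50 → clear.
R2: ends 13:00 at or before R7 starts 17:50 → clear.
R3: ends 13:30 at or before R7 starts 17:50 → clear.
R6: ends 16:40 at or before R7 starts 17:50 → clear.
R4: starts 15:40 before R7 ends 18:00, and ends 18:10 after R7 starts 17:50 → overlap.
R5: starts 16:50 before R7 ends 18:00, and ends 20:30 after R7 starts 17:50 → overlap.
R7 overlaps R4, R5.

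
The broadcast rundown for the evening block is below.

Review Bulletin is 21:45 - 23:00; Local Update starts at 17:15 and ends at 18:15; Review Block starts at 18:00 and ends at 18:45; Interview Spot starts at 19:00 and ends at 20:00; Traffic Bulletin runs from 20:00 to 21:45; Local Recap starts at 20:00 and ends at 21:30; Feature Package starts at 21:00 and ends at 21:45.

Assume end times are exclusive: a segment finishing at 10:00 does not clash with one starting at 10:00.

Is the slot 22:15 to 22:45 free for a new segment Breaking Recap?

Local Update: ends 18:15 at or before Breaking Recap starts 22:15 → clear.
Review Block: ends 18:45 at or before Breaking Recap starts 22:15 → clear.
Interview Spot: ends 20:00 at or before Breaking Recap starts 22:15 → clear.
Traffic Bulletin: ends 21:45 at or before Breaking Recap starts 22:15 → clear.
Local Recap: ends 21:30 at or before Breaking Recap starts 22:15 → clear.
Feature Package: ends 21:45 at or before Breaking Recap starts 22:15 → clear.
Review Bulletin: starts 21:45 before Breaking Recap ends 22:45, and ends 23:00 after Breaking Recap starts 22:15 → overlap.
Breaking Recap overlaps Review Bulletin.

No — it overlaps Review Bulletin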